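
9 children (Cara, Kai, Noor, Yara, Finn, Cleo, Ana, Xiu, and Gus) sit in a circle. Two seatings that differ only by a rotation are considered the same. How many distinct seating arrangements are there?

Seat Cara anywhere (absorbing the rotational symmetry), then permute the other 8: (8)! = 40320.

40320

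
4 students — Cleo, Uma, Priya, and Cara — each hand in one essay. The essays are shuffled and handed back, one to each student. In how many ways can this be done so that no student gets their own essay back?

9

Count assignments avoiding every fixed point. For any j of the 4 students fixed to their own essay, the other 4−j can be arranged in (4−j)! ways.
By inclusion–exclusion this is Σ_{j=0}^{4} (−1)^j C(4,j)·(4−j)!.
Computing: 24 − 24 + 12 − 4 + 1 = 9.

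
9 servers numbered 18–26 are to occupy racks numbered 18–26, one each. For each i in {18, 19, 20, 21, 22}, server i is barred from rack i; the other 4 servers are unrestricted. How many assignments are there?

205056

Let Aᵢ (for 18 ≤ i ≤ 22) be the placements that put server i in its forbidden rack. Any j of these fix j positions, leaving (9−j)! ways to fill the rest, and there are C(5,j) ways to pick which j.
By inclusion–exclusion, the number of valid placements is Σ_{j=0}^{5} (−1)^j C(5,j)·(9−j)!.
Computing: 362880 − 201600 + 50400 − 7200 + 600 − 24 = 205056.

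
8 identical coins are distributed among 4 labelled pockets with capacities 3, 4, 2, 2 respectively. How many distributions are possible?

Without the upper bounds there are C(11,3) = 165 ways to split 8 among 4 pockets.
Subtract solutions that violate a single cap (substitute x_i' = x_i − (cap_i+1)): x_1 ≥ 4 gives C(7,3) = 35; x_2 ≥ 5 gives C(6,3) = 20; x_3 ≥ 3 gives C(8,3) = 56; x_4 ≥ 3 gives C(8,3) = 56. Together 167.
Add back pairs where two caps are both exceeded: 0 + 4 + 4 + 1 + 1 + 10 = 20.
By inclusion–exclusion the count is 165 − 167 + 20 = 18.

18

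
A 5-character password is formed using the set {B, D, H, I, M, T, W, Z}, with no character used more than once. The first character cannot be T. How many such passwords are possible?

5880

The first character has 8−1 = 7 choices (anything except T).
The remaining 4 characters are filled from the other 7 symbols without repetition: 7 × 6 × 5 × 4 = 840.
Total: 7 × 840 = 5880.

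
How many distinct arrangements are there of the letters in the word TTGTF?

20

TTGTF has 5 letters with T appearing 3 times.
So there are 5! / (3!) = 20 distinguishable arrangements.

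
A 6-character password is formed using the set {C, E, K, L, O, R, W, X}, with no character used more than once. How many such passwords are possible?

20160

This is a permutation of 6 out of 8: P(8,6) = 8!/2!.
That product is 8 × 7 × 6 × 5 × 4 × 3 = 20160.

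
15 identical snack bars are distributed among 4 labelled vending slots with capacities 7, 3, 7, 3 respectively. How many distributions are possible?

Without the upper bounds there are C(18,3) = 816 ways to split 15 among 4 vending slots.
Subtract solutions that violate a single cap (substitute x_i' = x_i − (cap_i+1)): x_1 ≥ 8 gives C(10,3) = 120; x_2 ≥ 4 gives C(14,3) = 364; x_3 ≥ 8 gives C(10,3) = 120; x_4 ≥ 4 gives C(14,3) = 364. Together 968.
Add back pairs where two caps are both exceeded: 20 + 0 + 20 + 20 + 120 + 20 = 200.
By inclusion–exclusion the count is 816 − 968 + 200 = 48.

48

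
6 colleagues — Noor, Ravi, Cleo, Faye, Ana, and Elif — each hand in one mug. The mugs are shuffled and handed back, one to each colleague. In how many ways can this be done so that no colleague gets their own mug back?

Count assignments avoiding every fixed point. For any j of the 6 colleagues fixed to their own mug, the other 6−j can be arranged in (6−j)! ways.
By inclusion–exclusion this is Σ_{j=0}^{6} (−1)^j C(6,j)·(6−j)!.
Computing: 720 − 720 + 360 − 120 + 30 − 6 + 1 = 265.

265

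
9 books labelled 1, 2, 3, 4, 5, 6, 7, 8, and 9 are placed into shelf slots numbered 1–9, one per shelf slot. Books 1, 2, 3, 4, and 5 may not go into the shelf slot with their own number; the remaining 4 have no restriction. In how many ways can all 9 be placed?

205056

Let Aᵢ (for 1 ≤ i ≤ 5) be the placements that put book i in its forbidden shelf slot. Any j of these fix j positions, leaving (9−j)! ways to fill the rest, and there are C(5,j) ways to pick which j.
By inclusion–exclusion, the number of valid placements is Σ_{j=0}^{5} (−1)^j C(5,j)·(9−j)!.
Computing: 362880 − 201600 + 50400 − 7200 + 600 − 24 = 205056.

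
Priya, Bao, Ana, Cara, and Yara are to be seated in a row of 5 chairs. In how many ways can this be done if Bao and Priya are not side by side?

There are 5! = 120 arrangements in all. If Bao and Priya are adjacent, merging them into one block gives 2·(4)! = 48 arrangements.
Complementary counting: 120 − 48 = 72.

72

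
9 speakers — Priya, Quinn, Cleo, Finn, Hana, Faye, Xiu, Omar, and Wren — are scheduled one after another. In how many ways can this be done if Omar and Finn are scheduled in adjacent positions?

Place the 7 others and the Omar-Finn pair as 8 objects in a line; the pair has 2 internal arrangements.
That gives 2 × 8! = 2 × 40320 = 80640.

80640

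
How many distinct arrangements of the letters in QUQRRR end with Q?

20

With the last slot taken by Q, it remains to arrange the other 5 letters (UQRRR).
Those 5 letters have R appearing 3 times, giving (5)!/(3!) = 20.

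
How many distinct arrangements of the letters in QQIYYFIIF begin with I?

2520

Fix I in the first position and arrange the remaining 8 letters.
Those 8 letters have F appearing twice, I appearing twice, Q appearing twice, and Y appearing twice, giving (8)!/(2!·2!·2!·2!) = 2520.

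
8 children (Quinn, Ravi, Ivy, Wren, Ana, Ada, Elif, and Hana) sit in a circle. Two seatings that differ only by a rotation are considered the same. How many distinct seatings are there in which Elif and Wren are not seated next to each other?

3600

All circular seatings of 8 people number (7)! = 5040.
Those with Elif next to Wren: fuse the pair into one unit and seat 7 units around a circle — 2·(6)! = 1440.
Subtracting, 5040 − 1440 = 3600.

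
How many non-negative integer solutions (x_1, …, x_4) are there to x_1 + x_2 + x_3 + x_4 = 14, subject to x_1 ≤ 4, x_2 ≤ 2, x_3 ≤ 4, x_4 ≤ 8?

Ignoring the caps, the number of non-negative solutions to x_1+…+x_4 = 14 is C(17,3) = 680.
Subtract solutions that violate a single cap (substitute x_i' = x_i − (cap_i+1)): x_1 ≥ 5 gives C(12,3) = 220; x_2 ≥ 3 gives C(14,3) = 364; x_3 ≥ 5 gives C(12,3) = 220; x_4 ≥ 9 gives C(8,3) = 56. Together 860.
Add back pairs where two caps are both exceeded: 84 + 35 + 1 + 84 + 10 + 1 = 215.
Subtract triples: 4 + 0 + 0 + 0 = 4.
By inclusion–exclusion the count is 680 − 860 + 215 − 4 = 31.

31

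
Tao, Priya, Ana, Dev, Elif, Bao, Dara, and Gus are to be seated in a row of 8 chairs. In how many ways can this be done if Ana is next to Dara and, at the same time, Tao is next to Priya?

Treat {Ana,Dara} as one block (2 orders) and {Tao,Priya} as another (2 orders).
That leaves 6 units to arrange: 2 × 2 × 6! = 4 × 720 = 2880.

2880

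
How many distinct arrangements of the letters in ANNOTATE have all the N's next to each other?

Treat the 2 copies of N as a single block. The multiset to arrange is then {NN, A, A, E, O, T, T}, 7 items in all.
That gives (7)!/(2!·2!) = 1260 arrangements.

1260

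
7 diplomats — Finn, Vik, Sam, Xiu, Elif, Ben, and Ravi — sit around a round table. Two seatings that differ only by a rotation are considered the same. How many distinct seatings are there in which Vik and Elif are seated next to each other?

240

Glue Vik and Elif into a block (2 internal orders). Seating 6 units around a circle gives (5)! arrangements.
So 2 × (5)! = 2 × 120 = 240.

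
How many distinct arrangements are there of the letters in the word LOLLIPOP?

1680

Letter multiplicities in LOLLIPOP: I×1, L×3, O×2, P×2.
Dividing 8! = 40320 by 3!·2!·2! = 24 for the repeated letters gives 1680.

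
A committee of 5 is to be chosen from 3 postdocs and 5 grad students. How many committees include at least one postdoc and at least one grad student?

With no constraint there are C(8,5) = 56 possible selections.
Selections missing a whole group: no postdocs → C(5,5) = 1; no grad students → C(3,5) = 0.
Both groups omitted at once is impossible, so 56 − 1 = 55.

55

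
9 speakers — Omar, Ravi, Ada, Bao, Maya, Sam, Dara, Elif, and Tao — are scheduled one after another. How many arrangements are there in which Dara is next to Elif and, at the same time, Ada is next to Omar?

Treat {Dara,Elif} as one block (2 orders) and {Ada,Omar} as another (2 orders).
That leaves 7 units to arrange: 2 × 2 × 7! = 4 × 5040 = 20160.

20160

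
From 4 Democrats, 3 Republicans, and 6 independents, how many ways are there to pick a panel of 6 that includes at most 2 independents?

Split by how many independents are chosen (0 through 2).
Sum: C(6,0)·C(7,6) + C(6,1)·C(7,5) + C(6,2)·C(7,4) = 7 + 126 + 525 = 658.

658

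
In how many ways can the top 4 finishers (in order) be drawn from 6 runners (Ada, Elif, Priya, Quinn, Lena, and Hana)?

There are 6 choices for 1st place, 5 for 2nd, and so on down to 3 for position 4.
That gives 6 × 5 × 4 × 3 = 360.

360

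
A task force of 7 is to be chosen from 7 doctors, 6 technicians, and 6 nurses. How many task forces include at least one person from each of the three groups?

46165

Total 7-person selections from all 19: C(19,7) = 50388.
Selections missing a whole group: no doctors → C(12,7) = 792; no technicians → C(13,7) = 1716; no nurses → C(13,7) = 1716.
Add back selections omitting two groups (i.e. drawn from a single group): C(7,7) + C(6,7) + C(6,7) = 1.
By inclusion–exclusion: 50388 − 4224 + 1 = 46165.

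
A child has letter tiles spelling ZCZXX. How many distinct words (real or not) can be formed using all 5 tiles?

30

Letter multiplicities in ZCZXX: C×1, X×2, Z×2.
Dividing 5! = 120 by 2!·2! = 4 for the repeated letters gives 30.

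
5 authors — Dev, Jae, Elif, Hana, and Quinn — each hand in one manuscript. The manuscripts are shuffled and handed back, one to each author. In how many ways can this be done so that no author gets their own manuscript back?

44

Let Aᵢ be the assignments in which author i gets their own manuscript. We want the size of the complement of A₁∪…∪A_5.
By inclusion–exclusion this is Σ_{j=0}^{5} (−1)^j C(5,j)·(5−j)!.
Computing: 120 − 120 + 60 − 20 + 5 − 1 = 44.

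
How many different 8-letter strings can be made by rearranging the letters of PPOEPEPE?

280

The 8 letters of PPOEPEPE have repeats: E appearing 3 times and P appearing 4 times.
Dividing 8! = 40320 by 4!·3! = 144 for the repeated letters gives 280.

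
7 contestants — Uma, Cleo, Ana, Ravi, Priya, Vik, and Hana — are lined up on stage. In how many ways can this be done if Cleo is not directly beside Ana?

3600

Of the 7! = 5040 arrangements, those with Cleo and Ana adjacent number 2 × 6! = 1440 (treat the pair as a block with 2 internal orders).
So 5040 − 1440 = 3600 arrangements keep them apart.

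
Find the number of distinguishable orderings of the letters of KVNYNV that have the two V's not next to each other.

120

Total arrangements of KVNYNV: 6!/(2!·2!) = 180.
If the two V's are adjacent, glue them into one block, leaving 5 items to arrange: (5)!/(2!) = 60 ways.
Subtracting, 180 − 60 = 120 arrangements keep the V's apart.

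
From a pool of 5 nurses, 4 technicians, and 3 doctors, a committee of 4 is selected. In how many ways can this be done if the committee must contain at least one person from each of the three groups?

270

Unrestricted: C(12,4) = 495 ways to pick any 4 of the 12.
Subtract selections that omit an entire group: no nurses → C(7,4) = 35; no technicians → C(8,4) = 70; no doctors → C(9,4) = 126.
Add back selections omitting two groups (i.e. drawn from a single group): C(5,4) + C(4,4) + C(3,4) = 6.
By inclusion–exclusion: 495 − 231 + 6 = 270.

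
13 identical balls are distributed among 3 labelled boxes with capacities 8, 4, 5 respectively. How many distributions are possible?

15

By stars and bars, unrestricted non-negative solutions to x_1+…+x_3 = 13 number C(13+2,2) = 105.
Subtract solutions that violate a single cap (substitute x_i' = x_i − (cap_i+1)): x_1 ≥ 9 gives C(6,2) = 15; x_2 ≥ 5 gives C(10,2) = 45; x_3 ≥ 6 gives C(9,2) = 36. Together 96.
Add back pairs where two caps are both exceeded: 0 + 0 + 6 = 6.
By inclusion–exclusion the count is 105 − 96 + 6 = 15.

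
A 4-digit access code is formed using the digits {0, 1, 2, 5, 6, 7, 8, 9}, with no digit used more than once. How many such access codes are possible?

Choose and order 4 of the 8 symbols: the first digit has 8 options, the next 7, then 6, 5.
8 × 7 × 6 × 5 = 1680.

1680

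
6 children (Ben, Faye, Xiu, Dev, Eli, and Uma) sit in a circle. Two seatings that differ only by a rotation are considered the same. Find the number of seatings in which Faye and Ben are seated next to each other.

48

Glue Faye and Ben into a block (2 internal orders). Seating 5 units around a circle gives (4)! arrangements.
So 2 × (4)! = 2 × 24 = 48.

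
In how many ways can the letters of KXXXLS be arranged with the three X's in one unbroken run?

Treat the 3 copies of X as a single block. The multiset to arrange is then {XXX, K, L, S}, 4 items in all.
All 4 items are distinct, so there are (4)! = 24 arrangements.

24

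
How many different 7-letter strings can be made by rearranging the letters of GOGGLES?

840

GOGGLES has 7 letters with G appearing 3 times.
Dividing 7! = 5040 by 3! = 6 for the repeated letters gives 840.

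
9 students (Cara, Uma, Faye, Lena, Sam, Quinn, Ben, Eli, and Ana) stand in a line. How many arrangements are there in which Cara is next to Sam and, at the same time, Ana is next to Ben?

Treat {Cara,Sam} as one block (2 orders) and {Ana,Ben} as another (2 orders).
That leaves 7 units to arrange: 2 × 2 × 7! = 4 × 5040 = 20160.

20160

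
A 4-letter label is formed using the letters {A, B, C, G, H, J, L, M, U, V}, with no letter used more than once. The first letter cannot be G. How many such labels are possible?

The first letter has 10−1 = 9 choices (anything except G).
The remaining 3 letters are filled from the other 9 symbols without repetition: 9 × 8 × 7 = 504.
Total: 9 × 504 = 4536.

4536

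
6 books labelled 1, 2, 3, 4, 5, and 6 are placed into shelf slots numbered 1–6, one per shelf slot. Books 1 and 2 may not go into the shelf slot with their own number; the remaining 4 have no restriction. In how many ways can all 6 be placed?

504

Let Aᵢ (for i ∈ {1, 2}) be the placements that put book i in its forbidden shelf slot. Any j of these fix j positions, leaving (6−j)! ways to fill the rest, and there are C(2,j) ways to pick which j.
By inclusion–exclusion, the number of valid placements is Σ_{j=0}^{2} (−1)^j C(2,j)·(6−j)!.
Computing: 720 − 240 + 24 = 504.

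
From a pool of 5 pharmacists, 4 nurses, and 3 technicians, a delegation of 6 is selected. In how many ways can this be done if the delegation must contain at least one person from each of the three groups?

Unrestricted: C(12,6) = 924 ways to pick any 6 of the 12.
Subtract selections that omit an entire group: no pharmacists → C(7,6) = 7; no nurses → C(8,6) = 28; no technicians → C(9,6) = 84.
Add back selections omitting two groups (i.e. drawn from a single group): C(5,6) + C(4,6) + C(3,6) = 0.
By inclusion–exclusion: 924 − 119 + 0 = 805.

805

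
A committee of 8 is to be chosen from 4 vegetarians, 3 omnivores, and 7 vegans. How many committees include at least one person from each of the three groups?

Unrestricted: C(14,8) = 3003 ways to pick any 8 of the 14.
Selections missing a whole group: no vegetarians → C(10,8) = 45; no omnivores → C(11,8) = 165; no vegans → C(7,8) = 0.
Add back selections omitting two groups (i.e. drawn from a single group): C(4,8) + C(3,8) + C(7,8) = 0.
By inclusion–exclusion: 3003 − 210 + 0 = 2793.

2793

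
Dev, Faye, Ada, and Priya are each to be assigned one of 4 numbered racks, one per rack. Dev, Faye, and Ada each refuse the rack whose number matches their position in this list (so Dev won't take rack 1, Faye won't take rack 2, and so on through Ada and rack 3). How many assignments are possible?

Let Aᵢ (for i ∈ {1, 2, 3}) be the placements that put person i in their forbidden rack. Any j of these fix j positions, leaving (4−j)! ways to fill the rest, and there are C(3,j) ways to pick which j.
By inclusion–exclusion, the number of valid placements is Σ_{j=0}^{3} (−1)^j C(3,j)·(4−j)!.
Computing: 24 − 18 + 6 − 1 = 11.

11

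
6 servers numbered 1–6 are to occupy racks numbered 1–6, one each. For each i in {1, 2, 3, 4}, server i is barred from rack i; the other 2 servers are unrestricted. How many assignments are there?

Let Aᵢ (for 1 ≤ i ≤ 4) be the placements that put server i in its forbidden rack. Any j of these fix j positions, leaving (6−j)! ways to fill the rest, and there are C(4,j) ways to pick which j.
By inclusion–exclusion, the number of valid placements is Σ_{j=0}^{4} (−1)^j C(4,j)·(6−j)!.
Computing: 720 − 480 + 144 − 24 + 2 = 362.

362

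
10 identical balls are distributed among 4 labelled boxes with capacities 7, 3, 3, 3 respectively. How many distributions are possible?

54

By stars and bars, unrestricted non-negative solutions to x_1+…+x_4 = 10 number C(10+3,3) = 286.
Subtract solutions that violate a single cap (substitute x_i' = x_i − (cap_i+1)): x_1 ≥ 8 gives C(5,3) = 10; x_2 ≥ 4 gives C(9,3) = 84; x_3 ≥ 4 gives C(9,3) = 84; x_4 ≥ 4 gives C(9,3) = 84. Together 262.
Add back pairs where two caps are both exceeded: 0 + 0 + 0 + 10 + 10 + 10 = 30.
By inclusion–exclusion the count is 286 − 262 + 30 = 54.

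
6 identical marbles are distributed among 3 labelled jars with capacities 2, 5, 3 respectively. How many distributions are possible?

11

By stars and bars, unrestricted non-negative solutions to x_1+…+x_3 = 6 number C(6+2,2) = 28.
Subtract solutions that violate a single cap (substitute x_i' = x_i − (cap_i+1)): x_1 ≥ 3 gives C(5,2) = 10; x_2 ≥ 6 gives C(2,2) = 1; x_3 ≥ 4 gives C(4,2) = 6. Together 17.
No two caps can be exceeded simultaneously, so the pair terms are all 0.
By inclusion–exclusion the count is 28 − 17 + 0 = 11.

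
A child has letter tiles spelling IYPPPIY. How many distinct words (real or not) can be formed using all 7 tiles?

210

IYPPPIY has 7 letters with I appearing twice, P appearing 3 times, and Y appearing twice.
The number of distinct arrangements is 7!/(3!·2!·2!) = 5040/24 = 210.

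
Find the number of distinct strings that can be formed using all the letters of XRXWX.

XRXWX has 5 letters with X appearing 3 times.
The number of distinct arrangements is 5!/(3!) = 120/6 = 20.

20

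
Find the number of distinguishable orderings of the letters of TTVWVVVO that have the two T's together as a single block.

210

Treat the 2 copies of T as a single block. The multiset to arrange is then {TT, O, V, V, V, V, W}, 7 items in all.
That gives (7)!/(4!) = 210 arrangements.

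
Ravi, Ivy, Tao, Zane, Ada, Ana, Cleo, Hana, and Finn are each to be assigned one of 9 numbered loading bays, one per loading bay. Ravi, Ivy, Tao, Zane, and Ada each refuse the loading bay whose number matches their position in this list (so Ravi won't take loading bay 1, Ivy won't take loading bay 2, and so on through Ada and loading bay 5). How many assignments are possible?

205056

Let Aᵢ (for 1 ≤ i ≤ 5) be the placements that put person i in their forbidden loading bay. Any j of these fix j positions, leaving (9−j)! ways to fill the rest, and there are C(5,j) ways to pick which j.
By inclusion–exclusion, the number of valid placements is Σ_{j=0}^{5} (−1)^j C(5,j)·(9−j)!.
Computing: 362880 − 201600 + 50400 − 7200 + 600 − 24 = 205056.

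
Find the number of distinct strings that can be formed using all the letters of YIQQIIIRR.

Letter multiplicities in YIQQIIIRR: I×4, Q×2, R×2, Y×1.
So there are 9! / (4!·2!·2!) = 3780 distinguishable arrangements.

3780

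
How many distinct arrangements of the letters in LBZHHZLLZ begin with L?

1680

Fix L in the first position and arrange the remaining 8 letters.
Those 8 letters have H appearing twice, L appearing twice, and Z appearing 3 times, giving (8)!/(3!·2!·2!) = 1680.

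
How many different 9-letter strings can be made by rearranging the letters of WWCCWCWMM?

1260

WWCCWCWMM has 9 letters with C appearing 3 times, M appearing twice, and W appearing 4 times.
So there are 9! / (4!·3!·2!) = 1260 distinguishable arrangements.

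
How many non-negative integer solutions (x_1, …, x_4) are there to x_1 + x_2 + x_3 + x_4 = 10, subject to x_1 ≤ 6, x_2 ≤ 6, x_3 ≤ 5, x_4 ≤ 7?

Ignoring the caps, the number of non-negative solutions to x_1+…+x_4 = 10 is C(13,3) = 286.
Subtract solutions that violate a single cap (substitute x_i' = x_i − (cap_i+1)): x_1 ≥ 7 gives C(6,3) = 20; x_2 ≥ 7 gives C(6,3) = 20; x_3 ≥ 6 gives C(7,3) = 35; x_4 ≥ 8 gives C(5,3) = 10. Together 85.
No two caps can be exceeded simultaneously, so the pair terms are all 0.
By inclusion–exclusion the count is 286 − 85 + 0 = 201.

201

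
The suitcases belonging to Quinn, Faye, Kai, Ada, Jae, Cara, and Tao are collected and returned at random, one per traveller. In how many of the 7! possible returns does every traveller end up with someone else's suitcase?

Let Aᵢ be the assignments in which traveller i gets their own suitcase. We want the size of the complement of A₁∪…∪A_7.
By inclusion–exclusion this is Σ_{j=0}^{7} (−1)^j C(7,j)·(7−j)!.
Computing: 5040 − 5040 + 2520 − 840 + 210 − 42 + 7 − 1 = 1854.

1854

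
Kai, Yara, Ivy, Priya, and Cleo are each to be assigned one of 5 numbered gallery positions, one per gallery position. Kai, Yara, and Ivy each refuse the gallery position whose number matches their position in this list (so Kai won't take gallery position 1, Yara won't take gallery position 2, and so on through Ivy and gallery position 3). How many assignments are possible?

64

Let Aᵢ (for i ∈ {1, 2, 3}) be the placements that put person i in their forbidden gallery position. Any j of these fix j positions, leaving (5−j)! ways to fill the rest, and there are C(3,j) ways to pick which j.
By inclusion–exclusion, the number of valid placements is Σ_{j=0}^{3} (−1)^j C(3,j)·(5−j)!.
Computing: 120 − 72 + 18 − 2 = 64.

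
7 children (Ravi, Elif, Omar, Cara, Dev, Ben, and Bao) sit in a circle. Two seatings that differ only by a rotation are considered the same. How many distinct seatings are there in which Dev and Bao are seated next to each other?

240

Glue Dev and Bao into a block (2 internal orders). Seating 6 units around a circle gives (5)! arrangements.
So 2 × (5)! = 2 × 120 = 240.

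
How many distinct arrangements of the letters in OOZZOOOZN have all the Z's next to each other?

42

Treat the 3 copies of Z as a single block. The multiset to arrange is then {ZZZ, N, O, O, O, O, O}, 7 items in all.
That gives (7)!/(5!) = 42 arrangements.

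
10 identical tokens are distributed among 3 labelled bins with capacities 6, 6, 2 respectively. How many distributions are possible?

12

By stars and bars, unrestricted non-negative solutions to x_1+…+x_3 = 10 number C(10+2,2) = 66.
Subtract solutions that violate a single cap (substitute x_i' = x_i − (cap_i+1)): x_1 ≥ 7 gives C(5,2) = 10; x_2 ≥ 7 gives C(5,2) = 10; x_3 ≥ 3 gives C(9,2) = 36. Together 56.
Add back pairs where two caps are both exceeded: 0 + 1 + 1 = 2.
By inclusion–exclusion the count is 66 − 56 + 2 = 12.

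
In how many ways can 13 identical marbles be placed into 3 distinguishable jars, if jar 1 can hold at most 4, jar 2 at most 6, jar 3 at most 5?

6

Without the upper bounds there are C(15,2) = 105 ways to split 13 among 3 jars.
Subtract solutions that violate a single cap (substitute x_i' = x_i − (cap_i+1)): x_1 ≥ 5 gives C(10,2) = 45; x_2 ≥ 7 gives C(8,2) = 28; x_3 ≥ 6 gives C(9,2) = 36. Together 109.
Add back pairs where two caps are both exceeded: 3 + 6 + 1 = 10.
By inclusion–exclusion the count is 105 − 109 + 10 = 6.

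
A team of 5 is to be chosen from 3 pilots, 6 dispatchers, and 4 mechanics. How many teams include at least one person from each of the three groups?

894

With no constraint there are C(13,5) = 1287 possible selections.
Subtract selections that omit an entire group: no pilots → C(10,5) = 252; no dispatchers → C(7,5) = 21; no mechanics → C(9,5) = 126.
Add back selections omitting two groups (i.e. drawn from a single group): C(3,5) + C(6,5) + C(4,5) = 6.
By inclusion–exclusion: 1287 − 399 + 6 = 894.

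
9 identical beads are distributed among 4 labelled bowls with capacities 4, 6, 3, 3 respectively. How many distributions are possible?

Without the upper bounds there are C(12,3) = 220 ways to split 9 among 4 bowls.
Subtract solutions that violate a single cap (substitute x_i' = x_i − (cap_i+1)): x_1 ≥ 5 gives C(7,3) = 35; x_2 ≥ 7 gives C(5,3) = 10; x_3 ≥ 4 gives C(8,3) = 56; x_4 ≥ 4 gives C(8,3) = 56. Together 157.
Add back pairs where two caps are both exceeded: 0 + 1 + 1 + 0 + 0 + 4 = 6.
By inclusion–exclusion the count is 220 − 157 + 6 = 69.

69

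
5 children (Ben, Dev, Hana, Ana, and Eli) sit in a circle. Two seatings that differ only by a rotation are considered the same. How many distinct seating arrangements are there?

Around a circle, 5 distinct people have 5!/5 = (4)! = 24 rotationally distinct seatings.

24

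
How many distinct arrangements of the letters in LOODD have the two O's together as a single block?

Treat the 2 copies of O as a single block. The multiset to arrange is then {OO, D, D, L}, 4 items in all.
That gives (4)!/(2!) = 12 arrangements.

12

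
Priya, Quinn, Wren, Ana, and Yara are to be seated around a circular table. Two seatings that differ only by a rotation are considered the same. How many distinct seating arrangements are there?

24

Fix one person's seat to break rotational symmetry; the remaining 4 people can be arranged in (4)! = 24 ways.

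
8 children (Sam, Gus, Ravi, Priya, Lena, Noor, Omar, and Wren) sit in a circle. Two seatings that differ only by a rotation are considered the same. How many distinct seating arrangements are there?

Around a circle, 8 distinct people have 8!/8 = (7)! = 5040 rotationally distinct seatings.

5040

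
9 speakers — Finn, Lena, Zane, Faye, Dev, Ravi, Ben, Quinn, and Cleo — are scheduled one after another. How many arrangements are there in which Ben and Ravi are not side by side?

There are 9! = 362880 arrangements in all. If Ben and Ravi are adjacent, merging them into one block gives 2·(8)! = 80640 arrangements.
Complementary counting: 362880 − 80640 = 282240.

282240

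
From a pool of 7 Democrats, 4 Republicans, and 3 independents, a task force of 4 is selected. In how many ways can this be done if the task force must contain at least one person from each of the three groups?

462

Unrestricted: C(14,4) = 1001 ways to pick any 4 of the 14.
Subtract selections that omit an entire group: no Democrats → C(7,4) = 35; no Republicans → C(10,4) = 210; no independents → C(11,4) = 330.
Add back selections omitting two groups (i.e. drawn from a single group): C(7,4) + C(4,4) + C(3,4) = 36.
By inclusion–exclusion: 1001 − 575 + 36 = 462.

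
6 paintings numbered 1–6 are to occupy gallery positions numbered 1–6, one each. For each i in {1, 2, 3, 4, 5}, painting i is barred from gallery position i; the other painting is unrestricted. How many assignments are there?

Let Aᵢ (for 1 ≤ i ≤ 5) be the placements that put painting i in its forbidden gallery position. Any j of these fix j positions, leaving (6−j)! ways to fill the rest, and there are C(5,j) ways to pick which j.
By inclusion–exclusion, the number of valid placements is Σ_{j=0}^{5} (−1)^j C(5,j)·(6−j)!.
Computing: 720 − 600 + 240 − 60 + 10 − 1 = 309.

309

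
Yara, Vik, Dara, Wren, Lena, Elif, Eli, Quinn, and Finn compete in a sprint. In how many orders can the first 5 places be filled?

15120

This is an ordered selection of 5 from 9: P(9,5).
That gives 9 × 8 × 7 × 6 × 5 = 15120.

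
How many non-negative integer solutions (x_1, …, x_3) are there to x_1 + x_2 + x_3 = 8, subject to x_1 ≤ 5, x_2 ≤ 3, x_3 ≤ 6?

21

By stars and bars, unrestricted non-negative solutions to x_1+…+x_3 = 8 number C(8+2,2) = 45.
Subtract solutions that violate a single cap (substitute x_i' = x_i − (cap_i+1)): x_1 ≥ 6 gives C(4,2) = 6; x_2 ≥ 4 gives C(6,2) = 15; x_3 ≥ 7 gives C(3,2) = 3. Together 24.
No two caps can be exceeded simultaneously, so the pair terms are all 0.
By inclusion–exclusion the count is 45 − 24 + 0 = 21.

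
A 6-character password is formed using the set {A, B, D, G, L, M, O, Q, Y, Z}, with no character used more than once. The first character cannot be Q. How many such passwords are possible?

The first character has 10−1 = 9 choices (anything except Q).
The remaining 5 characters are filled from the other 9 symbols without repetition: 9 × 8 × 7 × 6 × 5 = 15120.
Total: 9 × 15120 = 136080.

136080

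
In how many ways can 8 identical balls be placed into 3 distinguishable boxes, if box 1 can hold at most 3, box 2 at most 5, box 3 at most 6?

21

Ignoring the caps, the number of non-negative solutions to x_1+…+x_3 = 8 is C(10,2) = 45.
Subtract solutions that violate a single cap (substitute x_i' = x_i − (cap_i+1)): x_1 ≥ 4 gives C(6,2) = 15; x_2 ≥ 6 gives C(4,2) = 6; x_3 ≥ 7 gives C(3,2) = 3. Together 24.
No two caps can be exceeded simultaneously, so the pair terms are all 0.
By inclusion–exclusion the count is 45 − 24 + 0 = 21.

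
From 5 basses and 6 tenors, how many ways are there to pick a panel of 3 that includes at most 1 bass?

95

Split by how many basses are chosen (0 through 1).
Sum: C(5,0)·C(6,3) + C(5,1)·C(6,2) = 20 + 75 = 95.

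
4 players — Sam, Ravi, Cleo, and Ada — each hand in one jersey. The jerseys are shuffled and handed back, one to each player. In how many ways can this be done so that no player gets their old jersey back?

9

Count assignments avoiding every fixed point. For any j of the 4 players fixed to their old jersey, the other 4−j can be arranged in (4−j)! ways.
By inclusion–exclusion this is Σ_{j=0}^{4} (−1)^j C(4,j)·(4−j)!.
Computing: 24 − 24 + 12 − 4 + 1 = 9.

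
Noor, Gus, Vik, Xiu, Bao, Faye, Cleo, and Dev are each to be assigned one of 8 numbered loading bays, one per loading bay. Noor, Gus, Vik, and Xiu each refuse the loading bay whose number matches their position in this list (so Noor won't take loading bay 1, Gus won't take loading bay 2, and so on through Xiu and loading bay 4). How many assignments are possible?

24024

Let Aᵢ (for 1 ≤ i ≤ 4) be the placements that put person i in their forbidden loading bay. Any j of these fix j positions, leaving (8−j)! ways to fill the rest, and there are C(4,j) ways to pick which j.
By inclusion–exclusion, the number of valid placements is Σ_{j=0}^{4} (−1)^j C(4,j)·(8−j)!.
Computing: 40320 − 20160 + 4320 − 480 + 24 = 24024.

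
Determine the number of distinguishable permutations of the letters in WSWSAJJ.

Letter multiplicities in WSWSAJJ: A×1, J×2, S×2, W×2.
The number of distinct arrangements is 7!/(2!·2!·2!) = 5040/8 = 630.

630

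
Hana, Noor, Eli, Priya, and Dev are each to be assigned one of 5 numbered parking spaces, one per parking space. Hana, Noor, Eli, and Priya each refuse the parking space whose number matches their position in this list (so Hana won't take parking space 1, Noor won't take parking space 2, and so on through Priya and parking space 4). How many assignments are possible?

53

Let Aᵢ (for 1 ≤ i ≤ 4) be the placements that put person i in their forbidden parking space. Any j of these fix j positions, leaving (5−j)! ways to fill the rest, and there are C(4,j) ways to pick which j.
By inclusion–exclusion, the number of valid placements is Σ_{j=0}^{4} (−1)^j C(4,j)·(5−j)!.
Computing: 120 − 96 + 36 − 8 + 1 = 53.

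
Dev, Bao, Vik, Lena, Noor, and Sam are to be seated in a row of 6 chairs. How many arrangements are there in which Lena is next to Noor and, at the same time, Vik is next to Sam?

96

Treat {Lena,Noor} as one block (2 orders) and {Vik,Sam} as another (2 orders).
That leaves 4 units to arrange: 2 × 2 × 4! = 4 × 24 = 96.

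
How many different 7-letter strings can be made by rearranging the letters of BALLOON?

1260

The 7 letters of BALLOON have repeats: L appearing twice and O appearing twice.
The number of distinct arrangements is 7!/(2!·2!) = 5040/4 = 1260.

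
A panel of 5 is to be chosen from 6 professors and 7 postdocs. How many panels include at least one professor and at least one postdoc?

1260

With no constraint there are C(13,5) = 1287 possible selections.
Subtract selections that omit an entire group: no professors → C(7,5) = 21; no postdocs → C(6,5) = 6.
Both groups omitted at once is impossible, so 1287 − 27 = 1260.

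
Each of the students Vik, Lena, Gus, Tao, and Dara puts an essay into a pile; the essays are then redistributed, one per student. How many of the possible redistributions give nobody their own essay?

44

Count assignments avoiding every fixed point. For any j of the 5 students fixed to their own essay, the other 5−j can be arranged in (5−j)! ways.
By inclusion–exclusion this is Σ_{j=0}^{5} (−1)^j C(5,j)·(5−j)!.
Computing: 120 − 120 + 60 − 20 + 5 − 1 = 44.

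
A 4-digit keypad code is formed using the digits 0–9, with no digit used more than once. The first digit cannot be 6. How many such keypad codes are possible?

The first digit has 10−1 = 9 choices (anything except 6).
The remaining 3 digits are filled from the other 9 symbols without repetition: 9 × 8 × 7 = 504.
Total: 9 × 504 = 4536.

4536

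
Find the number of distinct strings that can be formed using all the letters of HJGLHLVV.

The 8 letters of HJGLHLVV have repeats: H appearing twice, L appearing twice, and V appearing twice.
Dividing 8! = 40320 by 2!·2!·2! = 8 for the repeated letters gives 5040.

5040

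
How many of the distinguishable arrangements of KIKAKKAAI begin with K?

560

Fix K in the first position and arrange the remaining 8 letters.
Those 8 letters have A appearing 3 times, I appearing twice, and K appearing 3 times, giving (8)!/(3!·3!·2!) = 560.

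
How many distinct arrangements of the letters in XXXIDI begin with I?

With the first slot taken by I, it remains to arrange the other 5 letters (XXXDI).
Those 5 letters have X appearing 3 times, giving (5)!/(3!) = 20.

20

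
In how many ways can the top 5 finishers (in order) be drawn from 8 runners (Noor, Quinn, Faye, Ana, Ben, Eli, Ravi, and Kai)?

6720

There are 8 choices for 1st place, 7 for 2nd, and so on down to 4 for position 5.
That gives 8 × 7 × 6 × 5 × 4 = 6720.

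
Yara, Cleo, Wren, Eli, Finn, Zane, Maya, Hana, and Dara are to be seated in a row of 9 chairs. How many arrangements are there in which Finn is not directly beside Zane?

There are 9! = 362880 arrangements in all. If Finn and Zane are adjacent, merging them into one block gives 2·(8)! = 80640 arrangements.
So 362880 − 80640 = 282240 arrangements keep them apart.

282240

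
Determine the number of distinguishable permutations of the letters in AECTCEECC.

2520

Letter multiplicities in AECTCEECC: A×1, C×4, E×3, T×1.
The number of distinct arrangements is 9!/(4!·3!) = 362880/144 = 2520.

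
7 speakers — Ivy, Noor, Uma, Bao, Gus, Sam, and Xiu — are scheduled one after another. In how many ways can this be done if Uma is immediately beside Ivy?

1440

Glue Uma and Ivy into one block (2 internal orders), leaving 6 units to arrange in a row.
So the count is 2·(6)! = 1440.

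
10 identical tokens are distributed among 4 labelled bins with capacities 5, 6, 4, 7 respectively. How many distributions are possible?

165

Without the upper bounds there are C(13,3) = 286 ways to split 10 among 4 bins.
Subtract solutions that violate a single cap (substitute x_i' = x_i − (cap_i+1)): x_1 ≥ 6 gives C(7,3) = 35; x_2 ≥ 7 gives C(6,3) = 20; x_3 ≥ 5 gives C(8,3) = 56; x_4 ≥ 8 gives C(5,3) = 10. Together 121.
No two caps can be exceeded simultaneously, so the pair terms are all 0.
By inclusion–exclusion the count is 286 − 121 + 0 = 165.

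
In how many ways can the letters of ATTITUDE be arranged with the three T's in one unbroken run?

720

Treat the 3 copies of T as a single block. The multiset to arrange is then {TTT, A, D, E, I, U}, 6 items in all.
All 6 items are distinct, so there are (6)! = 720 arrangements.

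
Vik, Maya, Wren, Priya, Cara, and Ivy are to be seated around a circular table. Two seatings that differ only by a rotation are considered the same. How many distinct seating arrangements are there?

Fix one person's seat to break rotational symmetry; the remaining 5 people can be arranged in (5)! = 120 ways.

120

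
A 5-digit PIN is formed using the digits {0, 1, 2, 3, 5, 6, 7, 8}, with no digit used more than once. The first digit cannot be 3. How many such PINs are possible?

5880

The first digit has 8−1 = 7 choices (anything except 3).
The remaining 4 digits are filled from the other 7 symbols without repetition: 7 × 6 × 5 × 4 = 840.
Total: 7 × 840 = 5880.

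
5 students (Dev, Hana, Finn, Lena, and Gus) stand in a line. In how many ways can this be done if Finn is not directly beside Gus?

72

There are 5! = 120 arrangements in all. If Finn and Gus are adjacent, merging them into one block gives 2·(4)! = 48 arrangements.
Complementary counting: 120 − 48 = 72.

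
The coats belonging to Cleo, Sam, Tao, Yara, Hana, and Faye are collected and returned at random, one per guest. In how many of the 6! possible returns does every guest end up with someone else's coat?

265

Let Aᵢ be the assignments in which guest i gets their own coat. We want the size of the complement of A₁∪…∪A_6.
By inclusion–exclusion this is Σ_{j=0}^{6} (−1)^j C(6,j)·(6−j)!.
Computing: 720 − 720 + 360 − 120 + 30 − 6 + 1 = 265.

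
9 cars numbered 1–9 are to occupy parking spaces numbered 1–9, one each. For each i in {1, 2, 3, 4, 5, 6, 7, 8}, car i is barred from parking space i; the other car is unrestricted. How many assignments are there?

Let Aᵢ (for 1 ≤ i ≤ 8) be the placements that put car i in its forbidden parking space. Any j of these fix j positions, leaving (9−j)! ways to fill the rest, and there are C(8,j) ways to pick which j.
By inclusion–exclusion, the number of valid placements is Σ_{j=0}^{8} (−1)^j C(8,j)·(9−j)!.
Computing: 362880 − 322560 + 141120 − 40320 + 8400 − 1344 + 168 − 16 + 1 = 148329.

148329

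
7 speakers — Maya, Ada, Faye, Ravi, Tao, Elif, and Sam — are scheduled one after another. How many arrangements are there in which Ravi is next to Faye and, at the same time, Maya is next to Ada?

480

Treat {Ravi,Faye} as one block (2 orders) and {Maya,Ada} as another (2 orders).
That leaves 5 units to arrange: 2 × 2 × 5! = 4 × 120 = 480.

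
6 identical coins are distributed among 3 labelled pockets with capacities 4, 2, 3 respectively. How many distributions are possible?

By stars and bars, unrestricted non-negative solutions to x_1+…+x_3 = 6 number C(6+2,2) = 28.
Subtract solutions that violate a single cap (substitute x_i' = x_i − (cap_i+1)): x_1 ≥ 5 gives C(3,2) = 3; x_2 ≥ 3 gives C(5,2) = 10; x_3 ≥ 4 gives C(4,2) = 6. Together 19.
No two caps can be exceeded simultaneously, so the pair terms are all 0.
By inclusion–exclusion the count is 28 − 19 + 0 = 9.

9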